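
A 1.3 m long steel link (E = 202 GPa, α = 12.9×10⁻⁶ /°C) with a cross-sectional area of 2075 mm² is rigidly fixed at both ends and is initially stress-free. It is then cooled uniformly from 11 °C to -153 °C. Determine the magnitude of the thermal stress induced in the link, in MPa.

Because both ends are immovable the net strain is zero, and the suppressed thermal strain is αΔT = 12.9×10⁻⁶ × 164 = 2115.6×10⁻⁶.
The stress required to suppress this strain is σ = Eε = 202×10³ × 2115.6×10⁻⁶ = 427.4 MPa, tensile since the link is trying to contract.

σ ≈ 427 MPa (tensile)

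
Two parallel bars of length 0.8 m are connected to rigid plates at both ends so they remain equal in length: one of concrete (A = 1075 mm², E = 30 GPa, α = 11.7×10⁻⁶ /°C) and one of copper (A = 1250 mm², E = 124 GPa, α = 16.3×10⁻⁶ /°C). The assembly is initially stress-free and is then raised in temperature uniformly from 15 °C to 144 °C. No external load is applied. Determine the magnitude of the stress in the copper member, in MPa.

Both members must finish at the same length. With the larger α, the copper tends to over-expand; the plates restrain it, putting the copper in compression and the concrete in tension. With no external load the two internal forces are equal and opposite, magnitude P.
Setting the final lengths equal and cancelling L: (α₁ − α₂)ΔT = P/(A₁E₁) + P/(A₂E₂).
|α₁ − α₂|·ΔT = 4.6×10⁻⁶ × 129 = 0.0005934.
1/(A₁E₁) + 1/(A₂E₂) = 1/(1075×30×10³) + 1/(1250×124×10³) = 3.746×10⁻⁸ N⁻¹.
So P = 0.0005934 / 3.746×10⁻⁸ = 15.84 kN.
σ_{copper} = P/A₂ = 15840/1250 = 12.67 MPa, compressive.

σ ≈ 12.7 MPa (compressive)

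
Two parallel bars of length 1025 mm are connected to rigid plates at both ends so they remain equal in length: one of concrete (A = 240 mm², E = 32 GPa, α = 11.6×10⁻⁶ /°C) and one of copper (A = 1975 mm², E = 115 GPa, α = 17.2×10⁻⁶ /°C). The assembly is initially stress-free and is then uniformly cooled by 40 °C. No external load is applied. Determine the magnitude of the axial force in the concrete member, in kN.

P ≈ 1.66 kN (compressive in the concrete)

Equilibrium of a rigid end plate with no external load gives equal and opposite internal forces ±P in the two members. Since α_{copper} > α_{concrete}, cooling drives the copper into tension and the concrete into compression.
Setting the final lengths equal and cancelling L: (α₁ − α₂)ΔT = P/(A₁E₁) + P/(A₂E₂).
|α₁ − α₂|·ΔT = 5.6×10⁻⁶ × 40 = 0.000224.
1/(A₁E₁) + 1/(A₂E₂) = 1/(240×32×10³) + 1/(1975×115×10³) = 1.346×10⁻⁷ N⁻¹.
P = 0.000224 / 1.346×10⁻⁷ = 1664 N = 1.664 kN.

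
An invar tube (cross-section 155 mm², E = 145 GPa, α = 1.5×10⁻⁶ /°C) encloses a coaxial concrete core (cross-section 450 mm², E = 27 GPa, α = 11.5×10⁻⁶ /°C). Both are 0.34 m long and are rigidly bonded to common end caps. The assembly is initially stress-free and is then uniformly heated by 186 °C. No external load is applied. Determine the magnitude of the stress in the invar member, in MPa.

σ ≈ 94.6 MPa (tensile)

Equilibrium of a rigid end plate with no external load gives equal and opposite internal forces ±P in the two members. Since α_{concrete} > α_{invar}, heating drives the concrete into compression and the invar into tension.
Setting the final lengths equal and cancelling L: (α₁ − α₂)ΔT = P/(A₁E₁) + P/(A₂E₂).
|α₁ − α₂|·ΔT = 10×10⁻⁶ × 186 = 0.00186.
1/(A₁E₁) + 1/(A₂E₂) = 1/(155×145×10³) + 1/(450×27×10³) = 1.268×10⁻⁷ N⁻¹.
P = 0.00186 / 1.268×10⁻⁷ = 14670 N = 14.67 kN.
σ_{invar} = P/A₁ = 14670/155 = 94.64 MPa, tensile.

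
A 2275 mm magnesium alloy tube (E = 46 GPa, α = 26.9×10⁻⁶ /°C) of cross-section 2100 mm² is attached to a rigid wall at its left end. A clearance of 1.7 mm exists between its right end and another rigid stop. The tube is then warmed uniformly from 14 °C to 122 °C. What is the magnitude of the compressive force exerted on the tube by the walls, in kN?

P ≈ 208 kN

If the wall were absent the tube would grow by αΔT L = 26.9×10⁻⁶ × 108 × 2275 = 6.609 mm.
After closing the 1.7 mm clearance, 6.609 − 1.7 = 4.909 mm of expansion remains to be suppressed by the wall.
That suppressed elongation corresponds to σ = E·Δ/L = 46×10³ × 4.909/2275 = 99.27 MPa.
P = σA = 99.27 × 2100 = 208.5 kN.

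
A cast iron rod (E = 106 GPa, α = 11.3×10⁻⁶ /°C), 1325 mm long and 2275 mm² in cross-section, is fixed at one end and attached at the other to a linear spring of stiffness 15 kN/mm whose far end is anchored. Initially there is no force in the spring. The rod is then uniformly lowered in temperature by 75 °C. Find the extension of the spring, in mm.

δ ≈ 1.04 mm

If the spring were absent the rod would shorten by αΔT L = 11.3×10⁻⁶ × 75 × 1325 = 1.123 mm.
With a force P in the spring, the elastic change of the rod is PL/(AE) and that of the spring is P/k; compatibility requires their sum to equal δ_free.
So P = δ_free / [L/(AE) + 1/k] = 1.123 / [ 1325/(2275×106×10³) + 1/(15×10³) ].
P = 1.123 / 7.216×10⁻⁵ = 15560 N.
Spring extension = P/k = 15560/(15×10³) = 1.037 mm.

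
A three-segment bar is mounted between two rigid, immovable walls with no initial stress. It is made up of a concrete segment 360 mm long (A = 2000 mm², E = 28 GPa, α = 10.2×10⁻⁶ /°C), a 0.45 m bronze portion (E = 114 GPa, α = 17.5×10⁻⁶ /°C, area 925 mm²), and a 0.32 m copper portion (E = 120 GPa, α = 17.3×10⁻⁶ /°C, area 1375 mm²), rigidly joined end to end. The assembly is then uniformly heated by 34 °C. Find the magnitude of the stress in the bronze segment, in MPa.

σ ≈ 49.7 MPa (compressive)

If the supports were absent, the total length change would be Σ αᵢΔT Lᵢ = 10.2×10⁻⁶×34×360 + 17.5×10⁻⁶×34×450 + 17.3×10⁻⁶×34×320 = 0.5808 mm.
Since the ends are fixed, an axial force P builds up, equal in every segment, with P · Σ Lᵢ/(AᵢEᵢ) = δ_free.
Σ Lᵢ/(AᵢEᵢ) = 360/(2000×28×10³) + 450/(925×114×10³) + 320/(1375×120×10³) = 1.264×10⁻⁵ mm/N.
So P = 0.5808 / 1.264×10⁻⁵ = 45.97 kN, compressive.
σ_{bronze} = P / A = 45970 / 925 = 49.69 MPa.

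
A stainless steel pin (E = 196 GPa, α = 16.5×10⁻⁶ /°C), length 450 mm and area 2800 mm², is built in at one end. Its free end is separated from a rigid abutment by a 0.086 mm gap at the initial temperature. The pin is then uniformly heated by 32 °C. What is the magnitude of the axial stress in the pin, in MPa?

Free thermal elongation = αΔT L = 16.5×10⁻⁶ × 32 × 450 = 0.2376 mm.
The gap closes (δ_free > 0.086 mm) and the wall then resists a further 0.2376 − 0.086 = 0.1516 mm of expansion.
That suppressed elongation corresponds to σ = E·Δ/L = 196×10³ × 0.1516/450 = 66.03 MPa.

σ ≈ 66 MPa (compressive)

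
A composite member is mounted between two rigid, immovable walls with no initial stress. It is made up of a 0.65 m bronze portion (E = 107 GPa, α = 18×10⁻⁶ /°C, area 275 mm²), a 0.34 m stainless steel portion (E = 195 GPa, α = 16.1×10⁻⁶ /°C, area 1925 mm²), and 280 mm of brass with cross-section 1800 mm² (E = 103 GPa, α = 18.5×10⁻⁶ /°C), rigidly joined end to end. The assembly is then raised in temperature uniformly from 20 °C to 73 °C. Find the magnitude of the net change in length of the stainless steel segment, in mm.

|ΔL| ≈ 0.246 mm

Free thermal expansion of the whole bar: Σ αᵢΔT Lᵢ = 18×10⁻⁶×53×650 + 16.1×10⁻⁶×53×340 + 18.5×10⁻⁶×53×280 = 1.185 mm.
Since the ends are fixed, an axial force P builds up, equal in every segment, with P · Σ Lᵢ/(AᵢEᵢ) = δ_free.
The series flexibility is Σ Lᵢ/(AᵢEᵢ) = 650/(275×107×10³) + 340/(1925×195×10³) + 280/(1800×103×10³) = 2.451×10⁻⁵ mm/N.
So P = 1.185 / 2.451×10⁻⁵ = 48.35 kN, compressive.
For the stainless steel segment, free thermal change = 16.1×10⁻⁶×53×340 = 0.2901 mm and elastic change from P = 48350×340/(1925×195×10³) = 0.04379 mm; these oppose, so the net change is 0.246 mm (segment lengthens).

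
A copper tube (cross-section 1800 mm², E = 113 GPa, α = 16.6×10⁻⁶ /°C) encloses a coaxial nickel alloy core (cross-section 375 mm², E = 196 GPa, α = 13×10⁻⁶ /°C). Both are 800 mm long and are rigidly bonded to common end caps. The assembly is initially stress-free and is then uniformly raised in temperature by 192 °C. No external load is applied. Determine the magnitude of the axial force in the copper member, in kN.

The copper has the larger α, so on heating it would change length more than the nickel alloy if both were free. The rigid plates force a common final length, so the copper is put into compression and the nickel alloy into tension, with equal and opposite forces P (no external load).
Compatibility of the two members (thermal + elastic change equal): (α₁ − α₂)ΔT = P·[1/(A₁E₁) + 1/(A₂E₂)].
|α₁ − α₂|·ΔT = 3.6×10⁻⁶ × 192 = 0.0006912.
1/(A₁E₁) + 1/(A₂E₂) = 1/(1800×113×10³) + 1/(375×196×10³) = 1.852×10⁻⁸ N⁻¹.
P = 0.0006912 / 1.852×10⁻⁸ = 37320 N = 37.32 kN.

P ≈ 37.3 kN (compressive in the copper)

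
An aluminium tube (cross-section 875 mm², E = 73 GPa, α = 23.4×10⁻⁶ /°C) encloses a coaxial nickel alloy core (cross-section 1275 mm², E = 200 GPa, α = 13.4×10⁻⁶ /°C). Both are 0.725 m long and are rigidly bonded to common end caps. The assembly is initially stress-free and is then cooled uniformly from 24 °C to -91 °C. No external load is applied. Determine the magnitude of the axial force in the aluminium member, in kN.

Equilibrium of a rigid end plate with no external load gives equal and opposite internal forces ±P in the two members. Since α_{aluminium} > α_{nickel alloy}, cooling drives the aluminium into tension and the nickel alloy into compression.
Equating the net (thermal + elastic) strains gives |α₁ − α₂|·ΔT = P·[1/(A₁E₁) + 1/(A₂E₂)].
|α₁ − α₂|·ΔT = 10×10⁻⁶ × 115 = 0.00115.
1/(A₁E₁) + 1/(A₂E₂) = 1/(875×73×10³) + 1/(1275×200×10³) = 1.958×10⁻⁸ N⁻¹.
So P = 0.00115 / 1.958×10⁻⁸ = 58.74 kN.

P ≈ 58.7 kN (tensile in the aluminium)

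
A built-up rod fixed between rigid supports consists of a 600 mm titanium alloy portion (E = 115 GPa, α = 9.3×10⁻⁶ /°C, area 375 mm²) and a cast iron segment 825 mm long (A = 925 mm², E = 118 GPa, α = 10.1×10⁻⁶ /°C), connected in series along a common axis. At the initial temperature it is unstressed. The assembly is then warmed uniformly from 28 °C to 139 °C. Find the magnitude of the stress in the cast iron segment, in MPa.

σ ≈ 77.8 MPa (compressive)

With the walls removed the bar would change length by δ_free = Σ αᵢΔT Lᵢ = 9.3×10⁻⁶×111×600 + 10.1×10⁻⁶×111×825 = 1.544 mm.
The walls prevent any net length change, so an axial force P (same in every segment) develops. Compatibility: P · Σ Lᵢ/(AᵢEᵢ) = δ_free.
Σ Lᵢ/(AᵢEᵢ) = 600/(375×115×10³) + 825/(925×118×10³) = 2.147×10⁻⁵ mm/N.
So P = 1.544 / 2.147×10⁻⁵ = 71.92 kN, compressive.
σ_{cast iron} = P / A = 71920 / 925 = 77.75 MPa.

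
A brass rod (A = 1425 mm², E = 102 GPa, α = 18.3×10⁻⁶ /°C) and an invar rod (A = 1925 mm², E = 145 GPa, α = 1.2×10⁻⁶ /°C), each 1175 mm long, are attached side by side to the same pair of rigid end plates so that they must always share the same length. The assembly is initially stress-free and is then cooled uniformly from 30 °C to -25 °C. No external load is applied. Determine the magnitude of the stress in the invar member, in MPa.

The brass has the larger α, so on cooling it would change length more than the invar if both were free. The rigid plates force a common final length, so the brass is put into tension and the invar into compression, with equal and opposite forces P (no external load).
Compatibility of the two members (thermal + elastic change equal): (α₁ − α₂)ΔT = P·[1/(A₁E₁) + 1/(A₂E₂)].
|α₁ − α₂|·ΔT = 17.1×10⁻⁶ × 55 = 0.0009405.
1/(A₁E₁) + 1/(A₂E₂) = 1/(1425×102×10³) + 1/(1925×145×10³) = 1.046×10⁻⁸ N⁻¹.
P = 0.0009405 / 1.046×10⁻⁸ = 89890 N = 89.89 kN.
σ_{invar} = P/A₂ = 89890/1925 = 46.7 MPa, compressive.

σ ≈ 46.7 MPa (compressive)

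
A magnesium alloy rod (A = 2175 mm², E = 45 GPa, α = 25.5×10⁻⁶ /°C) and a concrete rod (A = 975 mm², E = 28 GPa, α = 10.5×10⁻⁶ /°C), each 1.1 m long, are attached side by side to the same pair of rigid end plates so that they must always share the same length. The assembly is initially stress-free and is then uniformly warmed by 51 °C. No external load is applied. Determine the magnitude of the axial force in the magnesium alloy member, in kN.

P ≈ 16.3 kN (compressive in the magnesium alloy)

Equilibrium of a rigid end plate with no external load gives equal and opposite internal forces ±P in the two members. Since α_{magnesium alloy} > α_{concrete}, heating drives the magnesium alloy into compression and the concrete into tension.
Compatibility of the two members (thermal + elastic change equal): (α₁ − α₂)ΔT = P·[1/(A₁E₁) + 1/(A₂E₂)].
|α₁ − α₂|·ΔT = 15×10⁻⁶ × 51 = 0.000765.
1/(A₁E₁) + 1/(A₂E₂) = 1/(2175×45×10³) + 1/(975×28×10³) = 4.685×10⁻⁸ N⁻¹.
So P = 0.000765 / 4.685×10⁻⁸ = 16.33 kN.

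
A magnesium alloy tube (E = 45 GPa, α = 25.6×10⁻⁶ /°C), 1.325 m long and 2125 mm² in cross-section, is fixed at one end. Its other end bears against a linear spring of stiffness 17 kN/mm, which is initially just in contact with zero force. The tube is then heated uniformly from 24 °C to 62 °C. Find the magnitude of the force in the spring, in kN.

If the spring were absent the tube would lengthen by αΔT L = 25.6×10⁻⁶ × 38 × 1325 = 1.289 mm.
Let P be the compressive force at the spring. The tube shortens elastically by PL/(AE) and the spring compresses by P/k; together these equal δ_free.
So P = δ_free / [L/(AE) + 1/k] = 1.289 / [ 1325/(2125×45×10³) + 1/(17×10³) ].
P = 1.289 / 7.268×10⁻⁵ = 17730 N.

P ≈ 17.7 kN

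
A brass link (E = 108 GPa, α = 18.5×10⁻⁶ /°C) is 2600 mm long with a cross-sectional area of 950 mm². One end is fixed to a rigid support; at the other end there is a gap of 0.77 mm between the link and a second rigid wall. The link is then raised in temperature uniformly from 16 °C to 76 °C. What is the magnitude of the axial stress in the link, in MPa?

σ ≈ 87.9 MPa (compressive)

If the wall were absent the link would grow by αΔT L = 18.5×10⁻⁶ × 60 × 2600 = 2.886 mm.
The gap closes (δ_free > 0.77 mm) and the wall then resists a further 2.886 − 0.77 = 2.116 mm of expansion.
That suppressed elongation corresponds to σ = E·Δ/L = 108×10³ × 2.116/2600 = 87.9 MPa.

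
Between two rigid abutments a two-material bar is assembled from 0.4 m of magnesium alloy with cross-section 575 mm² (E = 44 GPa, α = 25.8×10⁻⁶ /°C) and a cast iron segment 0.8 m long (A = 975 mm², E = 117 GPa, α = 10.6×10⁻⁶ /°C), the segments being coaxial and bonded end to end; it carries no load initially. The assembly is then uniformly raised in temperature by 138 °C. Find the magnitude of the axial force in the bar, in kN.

P ≈ 114 kN (compressive)

With the walls removed the bar would change length by δ_free = Σ αᵢΔT Lᵢ = 25.8×10⁻⁶×138×400 + 10.6×10⁻⁶×138×800 = 2.594 mm.
Since the ends are fixed, an axial force P builds up, equal in every segment, with P · Σ Lᵢ/(AᵢEᵢ) = δ_free.
Σ Lᵢ/(AᵢEᵢ) = 400/(575×44×10³) + 800/(975×117×10³) = 2.282×10⁻⁵ mm/N.
Hence P = δ_free / Σ(L/AE) = 2.594/2.282×10⁻⁵ = 113.7 kN (compressive).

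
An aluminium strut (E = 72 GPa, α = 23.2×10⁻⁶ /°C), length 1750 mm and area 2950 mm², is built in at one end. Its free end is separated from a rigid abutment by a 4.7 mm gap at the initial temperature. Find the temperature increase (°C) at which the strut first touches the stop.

The gap closes when αΔT L = 4.7 mm, since the strut is still unstressed at that instant.
So ΔT = g/(αL) = 4.7/(23.2×10⁻⁶ × 1750) = 115.8 °C.

ΔT ≈ 116 °C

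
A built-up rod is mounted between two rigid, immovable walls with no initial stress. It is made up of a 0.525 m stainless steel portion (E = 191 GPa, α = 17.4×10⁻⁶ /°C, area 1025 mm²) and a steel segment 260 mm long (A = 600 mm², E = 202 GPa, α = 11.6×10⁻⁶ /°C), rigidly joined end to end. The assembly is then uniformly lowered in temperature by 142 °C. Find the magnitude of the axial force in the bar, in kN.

If the supports were absent, the total length change would be Σ αᵢΔT Lᵢ = 17.4×10⁻⁶×142×525 + 11.6×10⁻⁶×142×260 = 1.725 mm.
Since the ends are fixed, an axial force P builds up, equal in every segment, with P · Σ Lᵢ/(AᵢEᵢ) = δ_free.
The series flexibility is Σ Lᵢ/(AᵢEᵢ) = 525/(1025×191×10³) + 260/(600×202×10³) = 4.827×10⁻⁶ mm/N.
Hence P = δ_free / Σ(L/AE) = 1.725/4.827×10⁻⁶ = 357.5 kN (tensile).

P ≈ 357 kN (tensile)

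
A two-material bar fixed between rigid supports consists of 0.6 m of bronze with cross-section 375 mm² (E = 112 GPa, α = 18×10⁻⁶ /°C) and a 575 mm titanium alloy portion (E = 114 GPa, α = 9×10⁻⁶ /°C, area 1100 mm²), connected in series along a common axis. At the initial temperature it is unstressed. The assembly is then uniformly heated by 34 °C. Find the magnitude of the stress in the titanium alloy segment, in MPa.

If the supports were absent, the total length change would be Σ αᵢΔT Lᵢ = 18×10⁻⁶×34×600 + 9×10⁻⁶×34×575 = 0.5432 mm.
The rigid supports impose zero overall length change; the single axial force P common to all segments must satisfy P Σ Lᵢ/(AᵢEᵢ) = δ_free.
The series flexibility is Σ Lᵢ/(AᵢEᵢ) = 600/(375×112×10³) + 575/(1100×114×10³) = 1.887×10⁻⁵ mm/N.
P = 0.5432 / 1.887×10⁻⁵ = 28780 N = 28.78 kN, compressive.
σ_{titanium alloy} = P / A = 28780 / 1100 = 26.17 MPa.

σ ≈ 26.2 MPa (compressive)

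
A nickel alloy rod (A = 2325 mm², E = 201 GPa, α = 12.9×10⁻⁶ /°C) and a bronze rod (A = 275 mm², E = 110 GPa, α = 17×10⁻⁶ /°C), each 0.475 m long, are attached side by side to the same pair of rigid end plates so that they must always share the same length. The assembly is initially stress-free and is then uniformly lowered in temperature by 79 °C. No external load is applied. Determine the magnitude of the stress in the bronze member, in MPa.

σ ≈ 33.5 MPa (tensile)

Equilibrium of a rigid end plate with no external load gives equal and opposite internal forces ±P in the two members. Since α_{bronze} > α_{nickel alloy}, cooling drives the bronze into tension and the nickel alloy into compression.
Setting the final lengths equal and cancelling L: (α₁ − α₂)ΔT = P/(A₁E₁) + P/(A₂E₂).
|α₁ − α₂|·ΔT = 4.1×10⁻⁶ × 79 = 0.0003239.
1/(A₁E₁) + 1/(A₂E₂) = 1/(2325×201×10³) + 1/(275×110×10³) = 3.52×10⁻⁸ N⁻¹.
So P = 0.0003239 / 3.52×10⁻⁸ = 9.202 kN.
σ_{bronze} = P/A₂ = 9202/275 = 33.46 MPa, tensile.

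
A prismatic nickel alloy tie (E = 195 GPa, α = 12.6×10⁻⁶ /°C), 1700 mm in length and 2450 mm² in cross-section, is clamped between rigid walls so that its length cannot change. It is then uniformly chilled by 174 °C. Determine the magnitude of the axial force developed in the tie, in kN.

With zero net strain, σ = E·αΔT = 195 GPa × 12.6×10⁻⁶ × 174 = 427.5 MPa.
P = AEαΔT = 2450 × 195×10³ × 12.6×10⁻⁶ × 174 = 1047 kN (tensile).

P ≈ 1050 kN (tensile)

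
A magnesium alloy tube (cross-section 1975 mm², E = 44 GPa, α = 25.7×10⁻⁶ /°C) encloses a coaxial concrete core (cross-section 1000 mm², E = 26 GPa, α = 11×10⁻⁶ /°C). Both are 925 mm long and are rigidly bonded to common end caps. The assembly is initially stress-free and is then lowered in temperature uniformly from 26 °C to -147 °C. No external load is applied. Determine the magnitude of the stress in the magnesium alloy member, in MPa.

σ ≈ 25.8 MPa (tensile)

The magnesium alloy has the larger α, so on cooling it would change length more than the concrete if both were free. The rigid plates force a common final length, so the magnesium alloy is put into tension and the concrete into compression, with equal and opposite forces P (no external load).
Compatibility of the two members (thermal + elastic change equal): (α₁ − α₂)ΔT = P·[1/(A₁E₁) + 1/(A₂E₂)].
|α₁ − α₂|·ΔT = 14.7×10⁻⁶ × 173 = 0.002543.
1/(A₁E₁) + 1/(A₂E₂) = 1/(1975×44×10³) + 1/(1000×26×10³) = 4.997×10⁻⁸ N⁻¹.
P = 0.002543 / 4.997×10⁻⁸ = 50890 N = 50.89 kN.
σ_{magnesium alloy} = P/A₁ = 50890/1975 = 25.77 MPa, tensile.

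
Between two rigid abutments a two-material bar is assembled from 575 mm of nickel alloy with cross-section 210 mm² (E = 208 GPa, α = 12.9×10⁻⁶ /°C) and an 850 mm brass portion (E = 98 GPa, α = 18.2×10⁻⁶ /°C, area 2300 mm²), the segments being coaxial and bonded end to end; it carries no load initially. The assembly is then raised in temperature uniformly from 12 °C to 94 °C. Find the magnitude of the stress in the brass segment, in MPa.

σ ≈ 48.2 MPa (compressive)

With the walls removed the bar would change length by δ_free = Σ αᵢΔT Lᵢ = 12.9×10⁻⁶×82×575 + 18.2×10⁻⁶×82×850 = 1.877 mm.
The rigid supports impose zero overall length change; the single axial force P common to all segments must satisfy P Σ Lᵢ/(AᵢEᵢ) = δ_free.
The series flexibility is Σ Lᵢ/(AᵢEᵢ) = 575/(210×208×10³) + 850/(2300×98×10³) = 1.693×10⁻⁵ mm/N.
Hence P = δ_free / Σ(L/AE) = 1.877/1.693×10⁻⁵ = 110.8 kN (compressive).
σ_{brass} = P / A = 110800 / 2300 = 48.18 MPa.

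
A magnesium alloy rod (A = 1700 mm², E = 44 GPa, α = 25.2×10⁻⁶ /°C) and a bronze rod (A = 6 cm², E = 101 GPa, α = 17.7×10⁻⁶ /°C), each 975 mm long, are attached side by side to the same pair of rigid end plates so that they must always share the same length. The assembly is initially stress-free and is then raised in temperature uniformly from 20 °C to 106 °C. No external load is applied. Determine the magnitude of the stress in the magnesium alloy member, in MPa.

The magnesium alloy has the larger α, so on heating it would change length more than the bronze if both were free. The rigid plates force a common final length, so the magnesium alloy is put into compression and the bronze into tension, with equal and opposite forces P (no external load).
Equating the net (thermal + elastic) strains gives |α₁ − α₂|·ΔT = P·[1/(A₁E₁) + 1/(A₂E₂)].
|α₁ − α₂|·ΔT = 7.5×10⁻⁶ × 86 = 0.000645.
1/(A₁E₁) + 1/(A₂E₂) = 1/(1700×44×10³) + 1/(600×101×10³) = 2.987×10⁻⁸ N⁻¹.
So P = 0.000645 / 2.987×10⁻⁸ = 21.59 kN.
σ_{magnesium alloy} = P/A₁ = 21590/1700 = 12.7 MPa, compressive.

σ ≈ 12.7 MPa (compressive)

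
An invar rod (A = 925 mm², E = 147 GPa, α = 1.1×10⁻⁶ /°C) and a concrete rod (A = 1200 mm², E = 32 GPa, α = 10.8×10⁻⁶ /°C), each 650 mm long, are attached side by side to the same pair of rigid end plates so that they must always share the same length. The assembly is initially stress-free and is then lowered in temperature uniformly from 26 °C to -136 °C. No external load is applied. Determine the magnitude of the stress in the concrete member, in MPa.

σ ≈ 39.2 MPa (tensile)

The concrete has the larger α, so on cooling it would change length more than the invar if both were free. The rigid plates force a common final length, so the concrete is put into tension and the invar into compression, with equal and opposite forces P (no external load).
Equating the net (thermal + elastic) strains gives |α₁ − α₂|·ΔT = P·[1/(A₁E₁) + 1/(A₂E₂)].
|α₁ − α₂|·ΔT = 9.7×10⁻⁶ × 162 = 0.001571.
1/(A₁E₁) + 1/(A₂E₂) = 1/(925×147×10³) + 1/(1200×32×10³) = 3.34×10⁻⁸ N⁻¹.
P = 0.001571 / 3.34×10⁻⁸ = 47050 N = 47.05 kN.
σ_{concrete} = P/A₂ = 47050/1200 = 39.21 MPa, tensile.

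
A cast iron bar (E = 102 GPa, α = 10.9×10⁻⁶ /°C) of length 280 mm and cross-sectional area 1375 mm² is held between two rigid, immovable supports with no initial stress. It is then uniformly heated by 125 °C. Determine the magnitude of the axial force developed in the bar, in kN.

The ends cannot move, so σ = EαΔT = 102×10³ × 10.9×10⁻⁶ × 125 = 139 MPa.
P = AEαΔT = 1375 × 102×10³ × 10.9×10⁻⁶ × 125 = 191.1 kN (compressive).

P ≈ 191 kN (compressive)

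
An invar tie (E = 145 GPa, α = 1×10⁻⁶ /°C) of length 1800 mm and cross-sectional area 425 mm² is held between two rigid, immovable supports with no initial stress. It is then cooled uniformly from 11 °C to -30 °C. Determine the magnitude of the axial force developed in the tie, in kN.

The ends cannot move, so σ = EαΔT = 145×10³ × 1×10⁻⁶ × 41 = 5.945 MPa.
Then P = σA = 5.945 × 425 mm² = 2.527 kN, tensile.

P ≈ 2.53 kN (tensile)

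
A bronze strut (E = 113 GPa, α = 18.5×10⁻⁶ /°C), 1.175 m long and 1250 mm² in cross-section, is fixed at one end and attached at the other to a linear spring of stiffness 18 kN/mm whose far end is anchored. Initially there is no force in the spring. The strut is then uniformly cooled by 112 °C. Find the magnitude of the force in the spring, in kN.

The unrestrained thermal change is αΔT L = 18.5×10⁻⁶ × 112 × 1175 = 2.435 mm.
With a force P in the spring, the elastic change of the strut is PL/(AE) and that of the spring is P/k; compatibility requires their sum to equal δ_free.
P [ L/(AE) + 1/k ] = δ_free → P [ 1175/(1250×113×10³) + 1/(18×10³) ] = 2.435.
P = 2.435 / 6.387×10⁻⁵ = 38120 N.

P ≈ 38.1 kN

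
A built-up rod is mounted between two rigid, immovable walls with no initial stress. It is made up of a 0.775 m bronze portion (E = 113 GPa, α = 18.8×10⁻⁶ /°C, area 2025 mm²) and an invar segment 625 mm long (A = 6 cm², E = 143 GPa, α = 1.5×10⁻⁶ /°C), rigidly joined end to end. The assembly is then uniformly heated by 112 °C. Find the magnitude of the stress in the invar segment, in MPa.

With the walls removed the bar would change length by δ_free = Σ αᵢΔT Lᵢ = 18.8×10⁻⁶×112×775 + 1.5×10⁻⁶×112×625 = 1.737 mm.
Since the ends are fixed, an axial force P builds up, equal in every segment, with P · Σ Lᵢ/(AᵢEᵢ) = δ_free.
The series flexibility is Σ Lᵢ/(AᵢEᵢ) = 775/(2025×113×10³) + 625/(600×143×10³) = 1.067×10⁻⁵ mm/N.
Hence P = δ_free / Σ(L/AE) = 1.737/1.067×10⁻⁵ = 162.8 kN (compressive).
σ_{invar} = P / A = 162800 / 600 = 271.3 MPa.

σ ≈ 271 MPa (compressive)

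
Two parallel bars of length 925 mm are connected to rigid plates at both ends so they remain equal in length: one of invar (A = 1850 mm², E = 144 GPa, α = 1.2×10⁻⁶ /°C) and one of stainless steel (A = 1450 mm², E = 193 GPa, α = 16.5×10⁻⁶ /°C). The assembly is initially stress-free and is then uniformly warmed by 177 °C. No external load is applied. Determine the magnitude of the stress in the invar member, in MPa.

σ ≈ 200 MPa (tensile)

The stainless steel has the larger α, so on heating it would change length more than the invar if both were free. The rigid plates force a common final length, so the stainless steel is put into compression and the invar into tension, with equal and opposite forces P (no external load).
Equating the net (thermal + elastic) strains gives |α₁ − α₂|·ΔT = P·[1/(A₁E₁) + 1/(A₂E₂)].
|α₁ − α₂|·ΔT = 15.3×10⁻⁶ × 177 = 0.002708.
1/(A₁E₁) + 1/(A₂E₂) = 1/(1850×144×10³) + 1/(1450×193×10³) = 7.327×10⁻⁹ N⁻¹.
P = 0.002708 / 7.327×10⁻⁹ = 369600 N = 369.6 kN.
σ_{invar} = P/A₁ = 369600/1850 = 199.8 MPa, tensile.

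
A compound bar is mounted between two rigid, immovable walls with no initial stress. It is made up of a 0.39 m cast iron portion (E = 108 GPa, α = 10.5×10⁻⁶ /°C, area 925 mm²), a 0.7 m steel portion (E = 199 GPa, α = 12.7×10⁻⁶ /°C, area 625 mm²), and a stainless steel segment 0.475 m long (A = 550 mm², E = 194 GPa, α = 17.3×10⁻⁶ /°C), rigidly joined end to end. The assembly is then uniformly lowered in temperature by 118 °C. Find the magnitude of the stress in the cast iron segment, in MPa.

σ ≈ 193 MPa (tensile)

If the supports were absent, the total length change would be Σ αᵢΔT Lᵢ = 10.5×10⁻⁶×118×390 + 12.7×10⁻⁶×118×700 + 17.3×10⁻⁶×118×475 = 2.502 mm.
Since the ends are fixed, an axial force P builds up, equal in every segment, with P · Σ Lᵢ/(AᵢEᵢ) = δ_free.
The series flexibility is Σ Lᵢ/(AᵢEᵢ) = 390/(925×108×10³) + 700/(625×199×10³) + 475/(550×194×10³) = 1.398×10⁻⁵ mm/N.
So P = 2.502 / 1.398×10⁻⁵ = 178.9 kN, tensile.
σ_{cast iron} = P / A = 178900 / 925 = 193.4 MPa.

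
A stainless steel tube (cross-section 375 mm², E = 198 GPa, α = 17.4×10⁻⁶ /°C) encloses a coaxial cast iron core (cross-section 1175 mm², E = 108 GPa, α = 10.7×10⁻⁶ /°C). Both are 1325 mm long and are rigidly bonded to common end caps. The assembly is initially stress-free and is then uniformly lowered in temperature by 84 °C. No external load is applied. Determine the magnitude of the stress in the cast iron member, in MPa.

Equilibrium of a rigid end plate with no external load gives equal and opposite internal forces ±P in the two members. Since α_{stainless steel} > α_{cast iron}, cooling drives the stainless steel into tension and the cast iron into compression.
Compatibility of the two members (thermal + elastic change equal): (α₁ − α₂)ΔT = P·[1/(A₁E₁) + 1/(A₂E₂)].
|α₁ − α₂|·ΔT = 6.7×10⁻⁶ × 84 = 0.0005628.
1/(A₁E₁) + 1/(A₂E₂) = 1/(375×198×10³) + 1/(1175×108×10³) = 2.135×10⁻⁸ N⁻¹.
So P = 0.0005628 / 2.135×10⁻⁸ = 26.36 kN.
σ_{cast iron} = P/A₂ = 26360/1175 = 22.44 MPa, compressive.

σ ≈ 22.4 MPa (compressive)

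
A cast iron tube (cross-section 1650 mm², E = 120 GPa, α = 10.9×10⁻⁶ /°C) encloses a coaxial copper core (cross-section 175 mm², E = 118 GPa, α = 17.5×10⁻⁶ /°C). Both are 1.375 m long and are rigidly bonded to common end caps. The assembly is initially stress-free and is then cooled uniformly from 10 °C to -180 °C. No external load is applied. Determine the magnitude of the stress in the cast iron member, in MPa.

Equilibrium of a rigid end plate with no external load gives equal and opposite internal forces ±P in the two members. Since α_{copper} > α_{cast iron}, cooling drives the copper into tension and the cast iron into compression.
Equating the net (thermal + elastic) strains gives |α₁ − α₂|·ΔT = P·[1/(A₁E₁) + 1/(A₂E₂)].
|α₁ − α₂|·ΔT = 6.6×10⁻⁶ × 190 = 0.001254.
1/(A₁E₁) + 1/(A₂E₂) = 1/(1650×120×10³) + 1/(175×118×10³) = 5.348×10⁻⁸ N⁻¹.
So P = 0.001254 / 5.348×10⁻⁸ = 23.45 kN.
σ_{cast iron} = P/A₁ = 23450/1650 = 14.21 MPa, compressive.

σ ≈ 14.2 MPa (compressive)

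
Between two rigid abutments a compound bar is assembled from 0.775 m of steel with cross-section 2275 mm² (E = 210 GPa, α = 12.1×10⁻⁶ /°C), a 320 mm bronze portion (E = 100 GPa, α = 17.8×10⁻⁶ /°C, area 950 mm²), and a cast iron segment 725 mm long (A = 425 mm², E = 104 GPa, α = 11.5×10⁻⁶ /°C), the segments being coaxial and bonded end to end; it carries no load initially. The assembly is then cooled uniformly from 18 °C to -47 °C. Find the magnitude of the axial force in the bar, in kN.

If the supports were absent, the total length change would be Σ αᵢΔT Lᵢ = 12.1×10⁻⁶×65×775 + 17.8×10⁻⁶×65×320 + 11.5×10⁻⁶×65×725 = 1.522 mm.
Since the ends are fixed, an axial force P builds up, equal in every segment, with P · Σ Lᵢ/(AᵢEᵢ) = δ_free.
The series flexibility is Σ Lᵢ/(AᵢEᵢ) = 775/(2275×210×10³) + 320/(950×100×10³) + 725/(425×104×10³) = 2.139×10⁻⁵ mm/N.
Hence P = δ_free / Σ(L/AE) = 1.522/2.139×10⁻⁵ = 71.13 kN (tensile).

P ≈ 71.1 kN (tensile)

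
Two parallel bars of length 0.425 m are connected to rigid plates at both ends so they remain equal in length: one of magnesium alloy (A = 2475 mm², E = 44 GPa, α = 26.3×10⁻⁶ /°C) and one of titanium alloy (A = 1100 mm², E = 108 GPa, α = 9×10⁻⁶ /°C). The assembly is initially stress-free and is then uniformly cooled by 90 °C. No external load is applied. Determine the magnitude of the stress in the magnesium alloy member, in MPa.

Both members must finish at the same length. With the larger α, the magnesium alloy tends to over-contract; the plates restrain it, putting the magnesium alloy in tension and the titanium alloy in compression. With no external load the two internal forces are equal and opposite, magnitude P.
Compatibility of the two members (thermal + elastic change equal): (α₁ − α₂)ΔT = P·[1/(A₁E₁) + 1/(A₂E₂)].
|α₁ − α₂|·ΔT = 17.3×10⁻⁶ × 90 = 0.001557.
1/(A₁E₁) + 1/(A₂E₂) = 1/(2475×44×10³) + 1/(1100×108×10³) = 1.76×10⁻⁸ N⁻¹.
P = 0.001557 / 1.76×10⁻⁸ = 88460 N = 88.46 kN.
σ_{magnesium alloy} = P/A₁ = 88460/2475 = 35.74 MPa, tensile.

σ ≈ 35.7 MPa (tensile)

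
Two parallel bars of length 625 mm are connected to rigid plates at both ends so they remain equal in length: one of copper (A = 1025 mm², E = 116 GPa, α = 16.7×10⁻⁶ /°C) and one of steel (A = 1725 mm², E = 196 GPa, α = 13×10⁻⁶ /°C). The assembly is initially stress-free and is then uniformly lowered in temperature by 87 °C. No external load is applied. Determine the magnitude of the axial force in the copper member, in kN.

P ≈ 28.3 kN (tensile in the copper)

The copper has the larger α, so on cooling it would change length more than the steel if both were free. The rigid plates force a common final length, so the copper is put into tension and the steel into compression, with equal and opposite forces P (no external load).
Compatibility of the two members (thermal + elastic change equal): (α₁ − α₂)ΔT = P·[1/(A₁E₁) + 1/(A₂E₂)].
|α₁ − α₂|·ΔT = 3.7×10⁻⁶ × 87 = 0.0003219.
1/(A₁E₁) + 1/(A₂E₂) = 1/(1025×116×10³) + 1/(1725×196×10³) = 1.137×10⁻⁸ N⁻¹.
So P = 0.0003219 / 1.137×10⁻⁸ = 28.32 kN.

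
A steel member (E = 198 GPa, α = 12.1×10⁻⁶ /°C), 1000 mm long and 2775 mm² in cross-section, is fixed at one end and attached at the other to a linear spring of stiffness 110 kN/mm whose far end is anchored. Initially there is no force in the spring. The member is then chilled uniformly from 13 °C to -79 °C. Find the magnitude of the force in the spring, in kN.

The unrestrained thermal change is αΔT L = 12.1×10⁻⁶ × 92 × 1000 = 1.113 mm.
With a force P in the spring, the elastic change of the member is PL/(AE) and that of the spring is P/k; compatibility requires their sum to equal δ_free.
P [ L/(AE) + 1/k ] = δ_free → P [ 1000/(2775×198×10³) + 1/(110×10³) ] = 1.113.
P = 1.113 / 1.091×10⁻⁵ = 102000 N.

P ≈ 102 kN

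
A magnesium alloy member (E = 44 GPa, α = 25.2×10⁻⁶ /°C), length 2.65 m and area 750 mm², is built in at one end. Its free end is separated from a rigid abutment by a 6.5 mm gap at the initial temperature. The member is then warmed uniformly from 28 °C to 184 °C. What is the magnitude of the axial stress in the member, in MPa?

If the wall were absent the member would grow by αΔT L = 25.2×10⁻⁶ × 156 × 2650 = 10.42 mm.
The gap closes (δ_free > 6.5 mm) and the wall then resists a further 10.42 − 6.5 = 3.918 mm of expansion.
That suppressed elongation corresponds to σ = E·Δ/L = 44×10³ × 3.918/2650 = 65.05 MPa.

σ ≈ 65 MPa (compressive)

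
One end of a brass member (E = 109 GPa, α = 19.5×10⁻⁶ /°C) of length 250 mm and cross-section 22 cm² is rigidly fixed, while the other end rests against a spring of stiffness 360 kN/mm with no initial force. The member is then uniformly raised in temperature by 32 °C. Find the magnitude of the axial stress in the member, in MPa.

If the spring were absent the member would lengthen by αΔT L = 19.5×10⁻⁶ × 32 × 250 = 0.156 mm.
With a force P in the spring, the elastic change of the member is PL/(AE) and that of the spring is P/k; compatibility requires their sum to equal δ_free.
So P = δ_free / [L/(AE) + 1/k] = 0.156 / [ 250/(2200×109×10³) + 1/(360×10³) ].
P = 0.156 / 3.82×10⁻⁶ = 40830 N.
σ = P/A = 40830/2200 = 18.56 MPa.

σ ≈ 18.6 MPa (compressive)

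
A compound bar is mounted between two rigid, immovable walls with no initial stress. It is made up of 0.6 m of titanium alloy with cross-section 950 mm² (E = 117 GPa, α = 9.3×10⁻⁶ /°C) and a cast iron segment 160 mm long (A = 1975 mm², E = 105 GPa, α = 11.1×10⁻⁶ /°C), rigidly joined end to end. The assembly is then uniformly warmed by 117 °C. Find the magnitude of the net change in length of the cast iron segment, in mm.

|ΔL| ≈ 0.1 mm

With the walls removed the bar would change length by δ_free = Σ αᵢΔT Lᵢ = 9.3×10⁻⁶×117×600 + 11.1×10⁻⁶×117×160 = 0.8607 mm.
The rigid supports impose zero overall length change; the single axial force P common to all segments must satisfy P Σ Lᵢ/(AᵢEᵢ) = δ_free.
Σ Lᵢ/(AᵢEᵢ) = 600/(950×117×10³) + 160/(1975×105×10³) = 6.17×10⁻⁶ mm/N.
So P = 0.8607 / 6.17×10⁻⁶ = 139.5 kN, compressive.
For the cast iron segment, free thermal change = 11.1×10⁻⁶×117×160 = 0.2078 mm and elastic change from P = 139500×160/(1975×105×10³) = 0.1076 mm; these oppose, so the net change is 0.1 mm (segment lengthens).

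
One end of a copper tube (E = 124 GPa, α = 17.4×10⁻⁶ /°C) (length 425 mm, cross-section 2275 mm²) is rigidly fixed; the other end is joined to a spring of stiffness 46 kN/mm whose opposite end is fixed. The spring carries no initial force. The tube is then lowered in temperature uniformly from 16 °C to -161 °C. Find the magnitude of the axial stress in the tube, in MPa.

Free thermal contraction: δ_free = αΔT L = 17.4×10⁻⁶ × 177 × 425 = 1.309 mm.
Let P be the tensile force in the spring. The tube extends elastically by PL/(AE) and the spring stretches by P/k; together these equal δ_free.
So P = δ_free / [L/(AE) + 1/k] = 1.309 / [ 425/(2275×124×10³) + 1/(46×10³) ].
P = 1.309 / 2.325×10⁻⁵ = 56310 N.
σ = P/A = 56310/2275 = 24.75 MPa.

σ ≈ 24.8 MPa (tensile)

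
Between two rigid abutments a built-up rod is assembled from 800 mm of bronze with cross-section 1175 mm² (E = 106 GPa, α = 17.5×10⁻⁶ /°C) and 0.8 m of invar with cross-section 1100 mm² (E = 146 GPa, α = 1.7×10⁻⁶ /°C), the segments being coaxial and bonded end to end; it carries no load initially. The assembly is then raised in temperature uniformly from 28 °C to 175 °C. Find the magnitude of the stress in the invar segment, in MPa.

σ ≈ 180 MPa (compressive)

Free thermal expansion of the whole bar: Σ αᵢΔT Lᵢ = 17.5×10⁻⁶×147×800 + 1.7×10⁻⁶×147×800 = 2.258 mm.
The walls prevent any net length change, so an axial force P (same in every segment) develops. Compatibility: P · Σ Lᵢ/(AᵢEᵢ) = δ_free.
Σ Lᵢ/(AᵢEᵢ) = 800/(1175×106×10³) + 800/(1100×146×10³) = 1.14×10⁻⁵ mm/N.
Hence P = δ_free / Σ(L/AE) = 2.258/1.14×10⁻⁵ = 198 kN (compressive).
σ_{invar} = P / A = 198000 / 1100 = 180 MPa.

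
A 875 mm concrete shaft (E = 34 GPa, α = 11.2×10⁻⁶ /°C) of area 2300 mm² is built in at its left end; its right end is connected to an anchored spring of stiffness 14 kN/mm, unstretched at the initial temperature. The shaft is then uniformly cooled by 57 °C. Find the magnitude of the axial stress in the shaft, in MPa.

σ ≈ 2.94 MPa (tensile)

The unrestrained thermal change is αΔT L = 11.2×10⁻⁶ × 57 × 875 = 0.5586 mm.
Let P be the tensile force in the spring. The shaft extends elastically by PL/(AE) and the spring stretches by P/k; together these equal δ_free.
P [ L/(AE) + 1/k ] = δ_free → P [ 875/(2300×34×10³) + 1/(14×10³) ] = 0.5586.
P = 0.5586 / 8.262×10⁻⁵ = 6761 N.
σ = P/A = 6761/2300 = 2.94 MPa.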